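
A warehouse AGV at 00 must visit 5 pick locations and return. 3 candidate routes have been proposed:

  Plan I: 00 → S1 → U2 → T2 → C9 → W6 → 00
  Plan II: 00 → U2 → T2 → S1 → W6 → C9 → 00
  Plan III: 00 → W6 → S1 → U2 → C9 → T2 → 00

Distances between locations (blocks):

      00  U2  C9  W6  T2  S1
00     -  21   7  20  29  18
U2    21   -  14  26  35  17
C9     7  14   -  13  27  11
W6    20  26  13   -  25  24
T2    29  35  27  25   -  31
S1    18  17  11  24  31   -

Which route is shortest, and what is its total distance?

Shortest is Plan I, total 130 blocks.

Plan I: 18 + 17 + 35 + 27 + 13 + 20 = 130
Plan II: 21 + 35 + 31 + 24 + 13 + 7 = 131
Plan III: 20 + 24 + 17 + 14 + 27 + 29 = 131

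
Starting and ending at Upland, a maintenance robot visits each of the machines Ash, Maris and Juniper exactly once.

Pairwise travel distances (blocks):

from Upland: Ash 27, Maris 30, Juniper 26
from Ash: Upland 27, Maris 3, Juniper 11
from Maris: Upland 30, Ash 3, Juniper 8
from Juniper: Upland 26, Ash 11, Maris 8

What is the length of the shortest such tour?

64 blocks — the shortest possible round trip.

With 3 stops there are 3!/2 = 3 distinct round trips (a route and its reverse cost the same).
Upland-Ash-Maris-Juniper-Upland: 27+3+8+26 = 64
Upland-Ash-Juniper-Maris-Upland: 27+11+8+30 = 76
Upland-Maris-Ash-Juniper-Upland: 30+3+11+26 = 70
The minimum is 64.
One optimal route: Upland → Ash → Maris → Juniper → Upland (or its reverse).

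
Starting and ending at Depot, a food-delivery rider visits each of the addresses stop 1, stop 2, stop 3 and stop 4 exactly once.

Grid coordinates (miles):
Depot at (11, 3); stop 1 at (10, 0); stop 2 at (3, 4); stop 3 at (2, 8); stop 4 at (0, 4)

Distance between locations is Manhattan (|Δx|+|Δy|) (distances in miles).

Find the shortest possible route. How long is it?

Minimum total distance: 38 miles.

There are 12 distinct closed tours to check (reversals are equivalent).
Depot → stop 1 → stop 2 → stop 3 → stop 4 → Depot: 4+11+5+6+12 = 38
Depot → stop 1 → stop 2 → stop 4 → stop 3 → Depot: 4+11+3+6+14 = 38
Depot → stop 1 → stop 3 → stop 2 → stop 4 → Depot: 4+16+5+3+12 = 40
Depot → stop 1 → stop 3 → stop 4 → stop 2 → Depot: 4+16+6+3+9 = 38
Depot → stop 1 → stop 4 → stop 2 → stop 3 → Depot: 4+14+3+5+14 = 40
Depot → stop 1 → stop 4 → stop 3 → stop 2 → Depot: 4+14+6+5+9 = 38
Depot → stop 2 → stop 1 → stop 3 → stop 4 → Depot: 9+11+16+6+12 = 54
Depot → stop 2 → stop 1 → stop 4 → stop 3 → Depot: 9+11+14+6+14 = 54
Depot → stop 2 → stop 3 → stop 1 → stop 4 → Depot: 9+5+16+14+12 = 56
Depot → stop 2 → stop 4 → stop 1 → stop 3 → Depot: 9+3+14+16+14 = 56
Depot → stop 3 → stop 1 → stop 2 → stop 4 → Depot: 14+16+11+3+12 = 56
Depot → stop 3 → stop 2 → stop 1 → stop 4 → Depot: 14+5+11+14+12 = 56
The minimum is 38.
One optimal route: Depot → stop 1 → stop 2 → stop 3 → stop 4 → Depot (or its reverse).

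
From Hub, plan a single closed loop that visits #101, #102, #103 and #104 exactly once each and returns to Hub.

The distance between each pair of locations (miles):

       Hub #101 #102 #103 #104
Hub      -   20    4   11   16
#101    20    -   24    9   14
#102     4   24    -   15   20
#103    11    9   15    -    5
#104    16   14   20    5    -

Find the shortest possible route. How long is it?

Minimum total distance: 58 miles.

There are 12 distinct closed tours to check (reversals are equivalent).
Hub→#101→#102→#103→#104→Hub: 20+24+15+5+16 = 80
Hub→#101→#102→#104→#103→Hub: 20+24+20+5+11 = 80
Hub→#101→#103→#102→#104→Hub: 20+9+15+20+16 = 80
Hub→#101→#103→#104→#102→Hub: 20+9+5+20+4 = 58
Hub→#101→#104→#102→#103→Hub: 20+14+20+15+11 = 80
Hub→#101→#104→#103→#102→Hub: 20+14+5+15+4 = 58
Hub→#102→#101→#103→#104→Hub: 4+24+9+5+16 = 58
Hub→#102→#101→#104→#103→Hub: 4+24+14+5+11 = 58
Hub→#102→#103→#101→#104→Hub: 4+15+9+14+16 = 58
Hub→#102→#104→#101→#103→Hub: 4+20+14+9+11 = 58
Hub→#103→#101→#102→#104→Hub: 11+9+24+20+16 = 80
Hub→#103→#102→#101→#104→Hub: 11+15+24+14+16 = 80
The minimum is 58.
One optimal route: Hub → #101 → #103 → #104 → #102 → Hub (or its reverse).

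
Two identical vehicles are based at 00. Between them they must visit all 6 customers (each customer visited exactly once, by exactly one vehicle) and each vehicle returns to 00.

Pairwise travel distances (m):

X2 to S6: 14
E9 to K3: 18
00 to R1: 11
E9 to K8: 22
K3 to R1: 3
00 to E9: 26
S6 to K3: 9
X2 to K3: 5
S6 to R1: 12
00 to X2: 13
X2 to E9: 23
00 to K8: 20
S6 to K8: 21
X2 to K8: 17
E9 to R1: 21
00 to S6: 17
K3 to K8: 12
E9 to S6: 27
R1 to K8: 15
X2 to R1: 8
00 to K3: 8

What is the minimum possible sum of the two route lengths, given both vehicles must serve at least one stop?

118 m — the smallest possible combined total.

Check every non-empty split of the stops between the two vehicles; for each half take its own optimal tour:
  {X2} + {E9, S6, K3, R1, K8}: 26 + 92 = 118
  {E9} + {X2, S6, K3, R1, K8}: 52 + 74 = 126
  {X2, E9} + {S6, K3, R1, K8}: 62 + 64 = 126
  {S6} + {X2, E9, K3, R1, K8}: 34 + 84 = 118
  {X2, S6} + {E9, K3, R1, K8}: 44 + 74 = 118
  {E9, S6} + {X2, K3, R1, K8}: 70 + 56 = 126
  … (31 splits in total)
Best: vehicle 1 00 → X2 → 00 = 26; vehicle 2 00 → E9 → K8 → S6 → K3 → R1 → 00 = 92; combined 118.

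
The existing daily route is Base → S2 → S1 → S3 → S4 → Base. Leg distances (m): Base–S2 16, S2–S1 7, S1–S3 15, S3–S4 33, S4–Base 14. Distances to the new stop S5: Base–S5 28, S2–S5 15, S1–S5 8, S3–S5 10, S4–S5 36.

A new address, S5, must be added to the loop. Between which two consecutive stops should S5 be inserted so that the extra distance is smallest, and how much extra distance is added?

Minimum extra distance: 3 m, inserting S5 between S1 and S3.

Insertion cost between consecutive stops i–j is d(i,S5) + d(S5,j) − d(i,j):
  between Base and S2: 28 + 15 − 16 = 27
  between S2 and S1: 15 + 8 − 7 = 16
  between S1 and S3: 8 + 10 − 15 = 3
  between S3 and S4: 10 + 36 − 33 = 13
  between S4 and Base: 36 + 28 − 14 = 50
Cheapest insertion is between S1 and S3, adding 3.
New total = 85 + 3 = 88.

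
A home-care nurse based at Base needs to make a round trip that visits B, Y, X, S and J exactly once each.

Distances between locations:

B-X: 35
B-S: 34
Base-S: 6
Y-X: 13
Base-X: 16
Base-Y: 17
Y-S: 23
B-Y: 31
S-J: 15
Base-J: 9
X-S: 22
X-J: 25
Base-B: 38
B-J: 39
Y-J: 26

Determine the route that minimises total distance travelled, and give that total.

Minimum total distance: 118.

Base - B - Y - X - S - J - Base: 38+31+13+22+15+9 = 128
Base - B - Y - X - J - S - Base: 38+31+13+25+15+6 = 128
Base - B - Y - S - X - J - Base: 38+31+23+22+25+9 = 148
Base - B - Y - S - J - X - Base: 38+31+23+15+25+16 = 148
Base - B - Y - J - X - S - Base: 38+31+26+25+22+6 = 148
Base - B - Y - J - S - X - Base: 38+31+26+15+22+16 = 148
Base - B - X - Y - S - J - Base: 38+35+13+23+15+9 = 133
Base - B - X - Y - J - S - Base: 38+35+13+26+15+6 = 133
Base - B - X - S - Y - J - Base: 38+35+22+23+26+9 = 153
Base - B - X - S - J - Y - Base: 38+35+22+15+26+17 = 153
Base - B - X - J - Y - S - Base: 38+35+25+26+23+6 = 153
Base - B - X - J - S - Y - Base: 38+35+25+15+23+17 = 153
Base - B - S - Y - X - J - Base: 38+34+23+13+25+9 = 142
Base - B - S - Y - J - X - Base: 38+34+23+26+25+16 = 162
… (46 more)
Base - X - Y - B - S - J - Base: 16+13+31+34+15+9 = 118  ← best
The minimum is 118.
One optimal route: Base → X → Y → B → S → J → Base (or its reverse).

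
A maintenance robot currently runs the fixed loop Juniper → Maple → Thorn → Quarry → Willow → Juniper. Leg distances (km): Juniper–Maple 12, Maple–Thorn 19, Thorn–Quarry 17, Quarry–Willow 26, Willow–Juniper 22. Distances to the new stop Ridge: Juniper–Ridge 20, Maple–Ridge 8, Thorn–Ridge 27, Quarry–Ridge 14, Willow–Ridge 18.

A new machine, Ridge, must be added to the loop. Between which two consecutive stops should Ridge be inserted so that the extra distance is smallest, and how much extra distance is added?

Insertion cost between consecutive stops i–j is d(i,Ridge) + d(Ridge,j) − d(i,j):
  between Juniper and Maple: 20 + 8 − 12 = 16
  between Maple and Thorn: 8 + 27 − 19 = 16
  between Thorn and Quarry: 27 + 14 − 17 = 24
  between Quarry and Willow: 14 + 18 − 26 = 6
  between Willow and Juniper: 18 + 20 − 22 = 16
Cheapest insertion is between Quarry and Willow, adding 6.
New total = 96 + 6 = 102.

Adding 6 km by placing Ridge on the Quarry–Willow leg.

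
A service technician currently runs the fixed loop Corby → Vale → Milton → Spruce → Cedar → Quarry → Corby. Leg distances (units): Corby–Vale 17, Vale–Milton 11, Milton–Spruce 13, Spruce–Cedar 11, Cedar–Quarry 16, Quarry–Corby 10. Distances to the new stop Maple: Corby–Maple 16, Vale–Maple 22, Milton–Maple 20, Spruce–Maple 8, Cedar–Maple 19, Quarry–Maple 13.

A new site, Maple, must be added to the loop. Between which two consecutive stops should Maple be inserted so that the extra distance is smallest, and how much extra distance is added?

Insertion cost between consecutive stops i–j is d(i,Maple) + d(Maple,j) − d(i,j):
  between Corby and Vale: 16 + 22 − 17 = 21
  between Vale and Milton: 22 + 20 − 11 = 31
  between Milton and Spruce: 20 + 8 − 13 = 15
  between Spruce and Cedar: 8 + 19 − 11 = 16
  between Cedar and Quarry: 19 + 13 − 16 = 16
  between Quarry and Corby: 13 + 16 − 10 = 19
Cheapest insertion is between Milton and Spruce, adding 15.
New total = 78 + 15 = 93.

Minimum extra distance: 15, inserting Maple between Milton and Spruce.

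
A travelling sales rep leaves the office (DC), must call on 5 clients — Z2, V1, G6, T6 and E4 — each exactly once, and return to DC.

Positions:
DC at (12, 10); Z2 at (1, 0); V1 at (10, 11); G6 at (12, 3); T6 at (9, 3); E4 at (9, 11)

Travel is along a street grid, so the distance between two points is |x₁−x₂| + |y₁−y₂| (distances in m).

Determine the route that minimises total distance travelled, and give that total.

Shortest round trip = 44 m.

DC → Z2 → V1 → G6 → T6 → E4 → DC: 21+20+10+3+8+4 = 66
DC → Z2 → V1 → G6 → E4 → T6 → DC: 21+20+10+11+8+10 = 80
DC → Z2 → V1 → T6 → G6 → E4 → DC: 21+20+9+3+11+4 = 68
DC → Z2 → V1 → T6 → E4 → G6 → DC: 21+20+9+8+11+7 = 76
DC → Z2 → V1 → E4 → G6 → T6 → DC: 21+20+1+11+3+10 = 66
DC → Z2 → V1 → E4 → T6 → G6 → DC: 21+20+1+8+3+7 = 60
DC → Z2 → G6 → V1 → T6 → E4 → DC: 21+14+10+9+8+4 = 66
DC → Z2 → G6 → V1 → E4 → T6 → DC: 21+14+10+1+8+10 = 64
DC → Z2 → G6 → T6 → V1 → E4 → DC: 21+14+3+9+1+4 = 52
DC → Z2 → G6 → T6 → E4 → V1 → DC: 21+14+3+8+1+3 = 50
DC → Z2 → G6 → E4 → V1 → T6 → DC: 21+14+11+1+9+10 = 66
DC → Z2 → G6 → E4 → T6 → V1 → DC: 21+14+11+8+9+3 = 66
DC → Z2 → T6 → V1 → G6 → E4 → DC: 21+11+9+10+11+4 = 66
DC → Z2 → T6 → V1 → E4 → G6 → DC: 21+11+9+1+11+7 = 60
… (46 more)
DC → V1 → E4 → Z2 → T6 → G6 → DC: 3+1+19+11+3+7 = 44  ← best
The minimum is 44.
One optimal route: DC → V1 → E4 → Z2 → T6 → G6 → DC (or its reverse).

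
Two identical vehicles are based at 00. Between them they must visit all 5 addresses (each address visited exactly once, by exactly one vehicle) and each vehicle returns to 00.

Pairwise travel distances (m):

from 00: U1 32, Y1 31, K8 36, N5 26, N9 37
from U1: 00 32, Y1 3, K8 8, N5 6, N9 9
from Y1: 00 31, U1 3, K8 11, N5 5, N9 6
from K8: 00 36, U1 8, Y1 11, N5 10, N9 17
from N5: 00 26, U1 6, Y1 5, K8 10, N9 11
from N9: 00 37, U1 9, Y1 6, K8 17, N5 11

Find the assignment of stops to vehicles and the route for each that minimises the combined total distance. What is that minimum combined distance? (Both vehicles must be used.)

Check every non-empty split of the stops between the two vehicles; for each half take its own optimal tour:
  {U1} + {Y1, K8, N5, N9}: 64 + 90 = 154
  {Y1} + {U1, K8, N5, N9}: 62 + 90 = 152
  {U1, Y1} + {K8, N5, N9}: 66 + 90 = 156
  {K8} + {U1, Y1, N5, N9}: 72 + 78 = 150
  {U1, K8} + {Y1, N5, N9}: 76 + 74 = 150
  {Y1, K8} + {U1, N5, N9}: 78 + 78 = 156
  … (15 splits in total)
  {N5} + {U1, Y1, K8, N9}: 52 + 90 = 142  ← best
Best: vehicle 1 00 → N5 → 00 = 52; vehicle 2 00 → Y1 → N9 → U1 → K8 → 00 = 90; combined 142.

142 m — the smallest possible combined total.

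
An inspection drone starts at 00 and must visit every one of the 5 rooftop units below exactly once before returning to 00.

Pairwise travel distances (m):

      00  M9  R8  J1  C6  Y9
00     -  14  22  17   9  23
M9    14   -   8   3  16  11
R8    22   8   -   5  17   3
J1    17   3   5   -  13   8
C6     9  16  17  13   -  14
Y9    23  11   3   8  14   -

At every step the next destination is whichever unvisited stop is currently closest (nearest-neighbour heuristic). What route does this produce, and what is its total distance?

59 m along 00 → C6 → J1 → M9 → R8 → Y9 → 00.

00 → [C6:9 / M9:14 / J1:17 / R8:22 / Y9:23] → C6 (9)
C6 → [J1:13 / Y9:14 / M9:16 / R8:17] → J1 (13)
J1 → [M9:3 / R8:5 / Y9:8] → M9 (3)
M9 → [R8:8 / Y9:11] → R8 (8)
R8 → [Y9:3] → Y9 (3)
Return Y9→00: 23.
Total = 9 + 13 + 3 + 8 + 3 + 23 = 59.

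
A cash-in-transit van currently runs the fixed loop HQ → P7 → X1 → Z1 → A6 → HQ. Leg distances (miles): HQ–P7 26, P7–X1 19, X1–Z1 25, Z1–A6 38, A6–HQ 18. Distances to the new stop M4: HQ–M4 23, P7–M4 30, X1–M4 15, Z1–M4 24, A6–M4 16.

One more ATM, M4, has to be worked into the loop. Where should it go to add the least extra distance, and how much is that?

Adding 2 miles by placing M4 on the Z1–A6 leg.

Insertion cost between consecutive stops i–j is d(i,M4) + d(M4,j) − d(i,j):
  between HQ and P7: 23 + 30 − 26 = 27
  between P7 and X1: 30 + 15 − 19 = 26
  between X1 and Z1: 15 + 24 − 25 = 14
  between Z1 and A6: 24 + 16 − 38 = 2
  between A6 and HQ: 16 + 23 − 18 = 21
Cheapest insertion is between Z1 and A6, adding 2.
New total = 126 + 2 = 128.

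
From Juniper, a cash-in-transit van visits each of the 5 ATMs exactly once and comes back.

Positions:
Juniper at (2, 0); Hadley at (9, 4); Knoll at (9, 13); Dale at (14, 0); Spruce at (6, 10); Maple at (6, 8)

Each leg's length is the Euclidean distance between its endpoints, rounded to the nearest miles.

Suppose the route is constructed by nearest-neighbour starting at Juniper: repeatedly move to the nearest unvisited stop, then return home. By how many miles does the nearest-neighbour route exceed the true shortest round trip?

Juniper: Hadley=8, Maple=9, Spruce=11, Dale=12, Knoll=15 ⇒ Hadley
Hadley: Maple=5, Dale=6, Spruce=7, Knoll=9 ⇒ Maple
Maple: Spruce=2, Knoll=6, Dale=11 ⇒ Spruce
Spruce: Knoll=4, Dale=13 ⇒ Knoll
Knoll: Dale=14 ⇒ Dale
NN route Juniper → Hadley → Maple → Spruce → Knoll → Dale → Juniper costs 45.
Optimal: Juniper → Dale → Hadley → Knoll → Spruce → Maple → Juniper costs 42 (by enumerating all 60 distinct tours).
Excess = 45 − 42 = 3.

Excess over optimum: 3 miles.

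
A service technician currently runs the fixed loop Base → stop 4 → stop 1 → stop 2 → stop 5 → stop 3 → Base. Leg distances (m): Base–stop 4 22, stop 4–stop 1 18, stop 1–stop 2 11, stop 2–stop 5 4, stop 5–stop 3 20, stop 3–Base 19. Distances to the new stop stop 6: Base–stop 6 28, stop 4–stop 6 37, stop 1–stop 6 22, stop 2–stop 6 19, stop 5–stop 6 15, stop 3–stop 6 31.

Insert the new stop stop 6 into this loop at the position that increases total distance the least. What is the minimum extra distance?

Insertion cost between consecutive stops i–j is d(i,stop 6) + d(stop 6,j) − d(i,j):
  between Base and stop 4: 28 + 37 − 22 = 43
  between stop 4 and stop 1: 37 + 22 − 18 = 41
  between stop 1 and stop 2: 22 + 19 − 11 = 30
  between stop 2 and stop 5: 19 + 15 − 4 = 30
  between stop 5 and stop 3: 15 + 31 − 20 = 26
  between stop 3 and Base: 31 + 28 − 19 = 40
Cheapest insertion is between stop 5 and stop 3, adding 26.
New total = 94 + 26 = 120.

Adding 26 m by placing stop 6 on the stop 5–stop 3 leg.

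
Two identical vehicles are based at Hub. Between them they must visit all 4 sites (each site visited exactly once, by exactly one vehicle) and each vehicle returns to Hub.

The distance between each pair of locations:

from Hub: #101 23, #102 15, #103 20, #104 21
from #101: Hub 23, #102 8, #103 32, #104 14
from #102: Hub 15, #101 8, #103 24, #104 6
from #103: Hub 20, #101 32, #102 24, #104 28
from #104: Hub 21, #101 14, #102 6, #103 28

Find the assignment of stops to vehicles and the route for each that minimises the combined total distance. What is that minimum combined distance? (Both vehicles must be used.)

There are 2^3 − 1 = 7 ways to divide the 4 stops into two non-empty groups. For each, the best each vehicle can do is its own shortest tour through its group:
  {#101} + {#102, #103, #104}: 46 + 69 = 115
  {#102} + {#101, #103, #104}: 30 + 85 = 115
  {#101, #102} + {#103, #104}: 46 + 69 = 115
  {#103} + {#101, #102, #104}: 40 + 58 = 98
  {#101, #103} + {#102, #104}: 75 + 42 = 117
  {#102, #103} + {#101, #104}: 59 + 58 = 117
  … (7 splits in total)
Best: vehicle 1 Hub → #103 → Hub = 40; vehicle 2 Hub → #101 → #102 → #104 → Hub = 58; combined 98.

98 — the smallest possible combined total.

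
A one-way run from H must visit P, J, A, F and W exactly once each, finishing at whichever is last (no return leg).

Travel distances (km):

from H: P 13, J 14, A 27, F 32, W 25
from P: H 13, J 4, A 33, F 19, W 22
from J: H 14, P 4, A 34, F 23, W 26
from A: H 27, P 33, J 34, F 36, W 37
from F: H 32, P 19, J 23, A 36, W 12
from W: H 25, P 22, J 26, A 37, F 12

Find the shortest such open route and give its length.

Minimum one-way distance = 86 km.

There are 5! = 120 possible orderings.
H → P → J → A → F → W: 13+4+34+36+12 = 99
H → P → J → A → W → F: 13+4+34+37+12 = 100
H → P → J → F → A → W: 13+4+23+36+37 = 113
H → P → J → F → W → A: 13+4+23+12+37 = 89
H → P → J → W → A → F: 13+4+26+37+36 = 116
H → P → J → W → F → A: 13+4+26+12+36 = 91
H → P → A → J → F → W: 13+33+34+23+12 = 115
H → P → A → J → W → F: 13+33+34+26+12 = 118
H → P → A → F → J → W: 13+33+36+23+26 = 131
H → P → A → F → W → J: 13+33+36+12+26 = 120
H → P → A → W → J → F: 13+33+37+26+23 = 132
H → P → A → W → F → J: 13+33+37+12+23 = 118
H → P → F → J → A → W: 13+19+23+34+37 = 126
H → P → F → J → W → A: 13+19+23+26+37 = 118
… (106 more)
H → J → P → F → W → A: 14+4+19+12+37 = 86  ← best
The minimum is 86.
One shortest path: H → J → P → F → W → A.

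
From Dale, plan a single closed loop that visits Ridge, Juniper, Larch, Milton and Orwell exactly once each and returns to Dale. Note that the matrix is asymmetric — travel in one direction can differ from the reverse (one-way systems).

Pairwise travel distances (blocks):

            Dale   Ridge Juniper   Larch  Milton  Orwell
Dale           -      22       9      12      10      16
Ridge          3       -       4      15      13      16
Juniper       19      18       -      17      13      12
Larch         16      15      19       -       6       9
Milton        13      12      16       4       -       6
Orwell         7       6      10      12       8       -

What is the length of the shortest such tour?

Minimum total distance: 44 blocks.

Dale → Ridge → Juniper → Larch → Milton → Orwell → Dale: 22+4+17+6+6+7 = 62
Dale → Ridge → Juniper → Larch → Orwell → Milton → Dale: 22+4+17+9+8+13 = 73
Dale → Ridge → Juniper → Milton → Larch → Orwell → Dale: 22+4+13+4+9+7 = 59
Dale → Ridge → Juniper → Milton → Orwell → Larch → Dale: 22+4+13+6+12+16 = 73
Dale → Ridge → Juniper → Orwell → Larch → Milton → Dale: 22+4+12+12+6+13 = 69
Dale → Ridge → Juniper → Orwell → Milton → Larch → Dale: 22+4+12+8+4+16 = 66
Dale → Ridge → Larch → Juniper → Milton → Orwell → Dale: 22+15+19+13+6+7 = 82
Dale → Ridge → Larch → Juniper → Orwell → Milton → Dale: 22+15+19+12+8+13 = 89
Dale → Ridge → Larch → Milton → Juniper → Orwell → Dale: 22+15+6+16+12+7 = 78
Dale → Ridge → Larch → Milton → Orwell → Juniper → Dale: 22+15+6+6+10+19 = 78
Dale → Ridge → Larch → Orwell → Juniper → Milton → Dale: 22+15+9+10+13+13 = 82
Dale → Ridge → Larch → Orwell → Milton → Juniper → Dale: 22+15+9+8+16+19 = 89
Dale → Ridge → Milton → Juniper → Larch → Orwell → Dale: 22+13+16+17+9+7 = 84
Dale → Ridge → Milton → Juniper → Orwell → Larch → Dale: 22+13+16+12+12+16 = 91
… (106 more)
Dale → Juniper → Milton → Larch → Orwell → Ridge → Dale: 9+13+4+9+6+3 = 44  ← best
The minimum is 44.
One optimal route: Dale → Juniper → Milton → Larch → Orwell → Ridge → Dale.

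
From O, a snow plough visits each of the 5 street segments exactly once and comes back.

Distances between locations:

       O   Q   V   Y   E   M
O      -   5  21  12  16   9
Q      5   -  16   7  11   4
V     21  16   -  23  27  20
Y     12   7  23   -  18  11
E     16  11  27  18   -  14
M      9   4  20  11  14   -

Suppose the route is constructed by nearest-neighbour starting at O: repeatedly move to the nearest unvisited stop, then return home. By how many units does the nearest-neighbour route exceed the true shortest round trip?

O: Q=5, M=9, Y=12, E=16, V=21 ⇒ Q
Q: M=4, Y=7, E=11, V=16 ⇒ M
M: Y=11, E=14, V=20 ⇒ Y
Y: E=18, V=23 ⇒ E
E: V=27 ⇒ V
NN route O → Q → M → Y → E → V → O costs 86.
Optimal: O → Q → V → Y → E → M → O costs 85 (by enumerating all 60 distinct tours).
Excess = 86 − 85 = 1.

1 longer than the optimal tour.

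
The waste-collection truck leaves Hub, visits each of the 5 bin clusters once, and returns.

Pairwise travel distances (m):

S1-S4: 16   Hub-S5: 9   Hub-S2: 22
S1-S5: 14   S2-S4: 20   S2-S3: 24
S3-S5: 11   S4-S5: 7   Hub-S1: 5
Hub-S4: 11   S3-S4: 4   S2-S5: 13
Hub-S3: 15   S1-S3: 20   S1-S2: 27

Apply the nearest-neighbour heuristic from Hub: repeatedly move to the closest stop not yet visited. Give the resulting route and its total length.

Total distance 76 m via the nearest-neighbour route Hub → S1 → S5 → S4 → S3 → S2 → Hub.

At Hub the remaining stops are S1 5, S5 9, S4 11, S3 15, S2 22; go to S1.
At S1 the remaining stops are S5 14, S4 16, S3 20, S2 27; go to S5.
At S5 the remaining stops are S4 7, S3 11, S2 13; go to S4.
At S4 the remaining stops are S3 4, S2 20; go to S3.
At S3 the remaining stops are S2 24; go to S2.
Return S2→Hub: 22.
Total = 5 + 14 + 7 + 4 + 24 + 22 = 76.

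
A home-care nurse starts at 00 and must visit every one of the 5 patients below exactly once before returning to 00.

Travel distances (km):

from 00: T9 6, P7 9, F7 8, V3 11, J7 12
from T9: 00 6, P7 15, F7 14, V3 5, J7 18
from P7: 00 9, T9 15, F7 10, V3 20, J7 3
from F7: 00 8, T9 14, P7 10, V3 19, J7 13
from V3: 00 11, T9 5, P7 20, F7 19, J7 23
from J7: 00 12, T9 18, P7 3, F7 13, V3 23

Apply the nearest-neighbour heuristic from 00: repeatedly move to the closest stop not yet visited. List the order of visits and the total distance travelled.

Total distance 55 km via the nearest-neighbour route 00 → T9 → V3 → F7 → P7 → J7 → 00.

At 00 the remaining stops are T9 6, F7 8, P7 9, V3 11, J7 12; go to T9.
At T9 the remaining stops are V3 5, F7 14, P7 15, J7 18; go to V3.
At V3 the remaining stops are F7 19, P7 20, J7 23; go to F7.
At F7 the remaining stops are P7 10, J7 13; go to P7.
At P7 the remaining stops are J7 3; go to J7.
Return J7→00: 12.
Total = 6 + 5 + 19 + 10 + 3 + 12 = 55.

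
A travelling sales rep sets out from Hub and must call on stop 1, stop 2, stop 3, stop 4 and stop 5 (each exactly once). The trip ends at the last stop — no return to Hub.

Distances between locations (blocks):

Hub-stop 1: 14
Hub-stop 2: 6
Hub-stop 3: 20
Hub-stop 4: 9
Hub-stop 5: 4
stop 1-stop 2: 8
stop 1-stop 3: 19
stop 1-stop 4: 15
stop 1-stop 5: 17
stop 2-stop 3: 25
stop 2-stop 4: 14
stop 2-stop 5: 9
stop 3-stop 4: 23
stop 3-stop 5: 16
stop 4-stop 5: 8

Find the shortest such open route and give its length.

There are 5! = 120 possible orderings.
Hub → stop 1 → stop 2 → stop 3 → stop 4 → stop 5: 14+8+25+23+8 = 78
Hub → stop 1 → stop 2 → stop 3 → stop 5 → stop 4: 14+8+25+16+8 = 71
Hub → stop 1 → stop 2 → stop 4 → stop 3 → stop 5: 14+8+14+23+16 = 75
Hub → stop 1 → stop 2 → stop 4 → stop 5 → stop 3: 14+8+14+8+16 = 60
Hub → stop 1 → stop 2 → stop 5 → stop 3 → stop 4: 14+8+9+16+23 = 70
Hub → stop 1 → stop 2 → stop 5 → stop 4 → stop 3: 14+8+9+8+23 = 62
Hub → stop 1 → stop 3 → stop 2 → stop 4 → stop 5: 14+19+25+14+8 = 80
Hub → stop 1 → stop 3 → stop 2 → stop 5 → stop 4: 14+19+25+9+8 = 75
Hub → stop 1 → stop 3 → stop 4 → stop 2 → stop 5: 14+19+23+14+9 = 79
Hub → stop 1 → stop 3 → stop 4 → stop 5 → stop 2: 14+19+23+8+9 = 73
Hub → stop 1 → stop 3 → stop 5 → stop 2 → stop 4: 14+19+16+9+14 = 72
Hub → stop 1 → stop 3 → stop 5 → stop 4 → stop 2: 14+19+16+8+14 = 71
Hub → stop 1 → stop 4 → stop 2 → stop 3 → stop 5: 14+15+14+25+16 = 84
Hub → stop 1 → stop 4 → stop 2 → stop 5 → stop 3: 14+15+14+9+16 = 68
… (106 more)
Hub → stop 2 → stop 1 → stop 4 → stop 5 → stop 3: 6+8+15+8+16 = 53  ← best
The minimum is 53.
One shortest path: Hub → stop 2 → stop 1 → stop 4 → stop 5 → stop 3.

53 blocks — the minimum one-way total.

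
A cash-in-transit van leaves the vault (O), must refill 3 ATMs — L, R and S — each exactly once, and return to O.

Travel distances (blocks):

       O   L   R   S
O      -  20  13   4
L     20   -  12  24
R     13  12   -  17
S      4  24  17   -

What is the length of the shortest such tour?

Shortest round trip = 53 blocks.

With 3 stops there are 3!/2 = 3 distinct round trips (a route and its reverse cost the same).
O→L→R→S→O: 20+12+17+4 = 53
O→L→S→R→O: 20+24+17+13 = 74
O→R→L→S→O: 13+12+24+4 = 53
The minimum is 53.
One optimal route: O → L → R → S → O (or its reverse).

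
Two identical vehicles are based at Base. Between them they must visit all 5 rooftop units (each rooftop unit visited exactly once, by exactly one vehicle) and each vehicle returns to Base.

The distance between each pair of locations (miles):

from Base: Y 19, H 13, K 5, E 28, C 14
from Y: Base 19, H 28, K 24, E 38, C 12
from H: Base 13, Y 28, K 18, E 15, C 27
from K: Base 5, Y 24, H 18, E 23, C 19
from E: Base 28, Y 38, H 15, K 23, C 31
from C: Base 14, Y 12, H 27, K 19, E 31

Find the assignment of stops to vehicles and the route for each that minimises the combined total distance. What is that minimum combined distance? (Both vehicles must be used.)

Minimum combined distance: 100 miles.

Check every non-empty split of the stops between the two vehicles; for each half take its own optimal tour:
  {Y} + {H, K, E, C}: 38 + 83 = 121
  {H} + {Y, K, E, C}: 26 + 90 = 116
  {Y, H} + {K, E, C}: 60 + 73 = 133
  {K} + {Y, H, E, C}: 10 + 90 = 100
  {Y, K} + {H, E, C}: 48 + 73 = 121
  {H, K} + {Y, E, C}: 36 + 90 = 126
  … (15 splits in total)
Best: vehicle 1 Base → K → Base = 10; vehicle 2 Base → Y → C → E → H → Base = 90; combined 100.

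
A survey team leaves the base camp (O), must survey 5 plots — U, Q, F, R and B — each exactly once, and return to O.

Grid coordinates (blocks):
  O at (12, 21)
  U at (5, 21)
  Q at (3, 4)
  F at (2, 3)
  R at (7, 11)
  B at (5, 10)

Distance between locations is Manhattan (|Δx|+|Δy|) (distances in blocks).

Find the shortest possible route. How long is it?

56 blocks — the shortest possible round trip.

With 5 stops there are 5!/2 = 60 distinct round trips (a route and its reverse cost the same).
O-U-Q-F-R-B-O: 7+19+2+13+3+18 = 62
O-U-Q-F-B-R-O: 7+19+2+10+3+15 = 56
O-U-Q-R-F-B-O: 7+19+11+13+10+18 = 78
O-U-Q-R-B-F-O: 7+19+11+3+10+28 = 78
O-U-Q-B-F-R-O: 7+19+8+10+13+15 = 72
O-U-Q-B-R-F-O: 7+19+8+3+13+28 = 78
O-U-F-Q-R-B-O: 7+21+2+11+3+18 = 62
O-U-F-Q-B-R-O: 7+21+2+8+3+15 = 56
O-U-F-R-Q-B-O: 7+21+13+11+8+18 = 78
O-U-F-R-B-Q-O: 7+21+13+3+8+26 = 78
O-U-F-B-Q-R-O: 7+21+10+8+11+15 = 72
O-U-F-B-R-Q-O: 7+21+10+3+11+26 = 78
O-U-R-Q-F-B-O: 7+12+11+2+10+18 = 60
O-U-R-Q-B-F-O: 7+12+11+8+10+28 = 76
… (46 more)
The minimum is 56.
One optimal route: O → U → Q → F → B → R → O (or its reverse).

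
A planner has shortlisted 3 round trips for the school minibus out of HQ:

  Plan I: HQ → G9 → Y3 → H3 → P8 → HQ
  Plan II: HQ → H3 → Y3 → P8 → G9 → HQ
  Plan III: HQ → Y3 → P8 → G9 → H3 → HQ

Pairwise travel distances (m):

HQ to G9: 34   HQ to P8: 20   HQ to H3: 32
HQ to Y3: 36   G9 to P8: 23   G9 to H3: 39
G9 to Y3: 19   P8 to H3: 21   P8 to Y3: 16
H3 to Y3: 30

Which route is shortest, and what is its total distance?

Shortest is Plan I, total 124 m.

Plan I: 34 + 19 + 30 + 21 + 20 = 124
Plan II: 32 + 30 + 16 + 23 + 34 = 135
Plan III: 36 + 16 + 23 + 39 + 32 = 146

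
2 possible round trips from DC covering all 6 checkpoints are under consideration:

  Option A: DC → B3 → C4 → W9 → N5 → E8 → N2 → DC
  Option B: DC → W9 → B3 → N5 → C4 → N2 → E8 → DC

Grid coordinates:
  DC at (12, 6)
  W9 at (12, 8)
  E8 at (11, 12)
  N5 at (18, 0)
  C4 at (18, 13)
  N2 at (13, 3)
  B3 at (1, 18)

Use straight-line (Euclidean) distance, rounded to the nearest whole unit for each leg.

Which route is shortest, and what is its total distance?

Option A: 16 + 18 + 8 + 10 + 14 + 9 + 3 = 78
Option B: 2 + 15 + 25 + 13 + 11 + 9 + 6 = 81

Shortest is Option A, total 78.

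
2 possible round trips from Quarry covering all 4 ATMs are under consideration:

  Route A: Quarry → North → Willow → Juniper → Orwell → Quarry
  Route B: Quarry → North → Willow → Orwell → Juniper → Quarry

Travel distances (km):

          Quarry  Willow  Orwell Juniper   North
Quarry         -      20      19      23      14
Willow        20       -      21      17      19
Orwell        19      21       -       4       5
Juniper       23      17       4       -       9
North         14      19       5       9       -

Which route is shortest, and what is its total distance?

Route A: 14 + 19 + 17 + 4 + 19 = 73
Route B: 14 + 19 + 21 + 4 + 23 = 81

Shortest is Route A, total 73 km.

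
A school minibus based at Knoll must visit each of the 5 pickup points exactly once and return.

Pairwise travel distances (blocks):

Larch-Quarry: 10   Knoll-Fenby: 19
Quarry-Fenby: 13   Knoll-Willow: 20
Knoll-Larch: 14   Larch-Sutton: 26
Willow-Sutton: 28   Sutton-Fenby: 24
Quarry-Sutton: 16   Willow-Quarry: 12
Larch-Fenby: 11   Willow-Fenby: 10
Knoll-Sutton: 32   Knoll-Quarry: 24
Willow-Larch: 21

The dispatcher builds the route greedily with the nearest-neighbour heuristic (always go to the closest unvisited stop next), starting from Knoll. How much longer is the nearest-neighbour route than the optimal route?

The nearest-neighbour route is 8 blocks longer than optimal.

From Knoll: Larch=14, Fenby=19, Willow=20, Quarry=24, Sutton=32 → choose Larch (14).
From Larch: Quarry=10, Fenby=11, Willow=21, Sutton=26 → choose Quarry (10).
From Quarry: Willow=12, Fenby=13, Sutton=16 → choose Willow (12).
From Willow: Fenby=10, Sutton=28 → choose Fenby (10).
From Fenby: Sutton=24 → choose Sutton (24).
NN route Knoll → Larch → Quarry → Willow → Fenby → Sutton → Knoll costs 102.
Optimal: Knoll → Willow → Fenby → Sutton → Quarry → Larch → Knoll costs 94 (by enumerating all 60 distinct tours).
Excess = 102 − 94 = 8.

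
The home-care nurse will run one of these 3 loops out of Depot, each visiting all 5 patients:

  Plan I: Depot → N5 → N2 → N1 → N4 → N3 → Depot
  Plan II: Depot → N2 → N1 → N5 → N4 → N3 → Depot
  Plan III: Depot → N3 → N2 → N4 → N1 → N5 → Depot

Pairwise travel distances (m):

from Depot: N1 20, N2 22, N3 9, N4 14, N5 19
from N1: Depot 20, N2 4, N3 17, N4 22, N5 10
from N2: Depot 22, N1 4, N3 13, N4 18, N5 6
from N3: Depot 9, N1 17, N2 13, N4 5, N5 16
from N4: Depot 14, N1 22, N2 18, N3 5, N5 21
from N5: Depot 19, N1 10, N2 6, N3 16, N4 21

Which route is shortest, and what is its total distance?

Plan I: 19 + 6 + 4 + 22 + 5 + 9 = 65
Plan II: 22 + 4 + 10 + 21 + 5 + 9 = 71
Plan III: 9 + 13 + 18 + 22 + 10 + 19 = 91

Shortest is Plan I, total 65 m.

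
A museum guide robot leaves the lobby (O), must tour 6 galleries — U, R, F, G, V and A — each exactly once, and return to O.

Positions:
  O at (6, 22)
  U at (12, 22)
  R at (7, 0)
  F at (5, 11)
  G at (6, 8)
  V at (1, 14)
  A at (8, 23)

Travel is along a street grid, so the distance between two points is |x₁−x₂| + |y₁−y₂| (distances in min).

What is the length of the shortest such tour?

68 min — the shortest possible round trip.

There are 360 distinct closed tours to check (reversals are equivalent).
O-U-R-F-G-V-A-O: 6+27+13+4+11+16+3 = 80
O-U-R-F-G-A-V-O: 6+27+13+4+17+16+13 = 96
O-U-R-F-V-G-A-O: 6+27+13+7+11+17+3 = 84
O-U-R-F-V-A-G-O: 6+27+13+7+16+17+14 = 100
O-U-R-F-A-G-V-O: 6+27+13+15+17+11+13 = 102
O-U-R-F-A-V-G-O: 6+27+13+15+16+11+14 = 102
O-U-R-G-F-V-A-O: 6+27+9+4+7+16+3 = 72
O-U-R-G-F-A-V-O: 6+27+9+4+15+16+13 = 90
… (352 more)
O-U-A-R-G-F-V-O: 6+5+24+9+4+7+13 = 68  ← best
The minimum is 68.
One optimal route: O → U → A → R → G → F → V → O (or its reverse).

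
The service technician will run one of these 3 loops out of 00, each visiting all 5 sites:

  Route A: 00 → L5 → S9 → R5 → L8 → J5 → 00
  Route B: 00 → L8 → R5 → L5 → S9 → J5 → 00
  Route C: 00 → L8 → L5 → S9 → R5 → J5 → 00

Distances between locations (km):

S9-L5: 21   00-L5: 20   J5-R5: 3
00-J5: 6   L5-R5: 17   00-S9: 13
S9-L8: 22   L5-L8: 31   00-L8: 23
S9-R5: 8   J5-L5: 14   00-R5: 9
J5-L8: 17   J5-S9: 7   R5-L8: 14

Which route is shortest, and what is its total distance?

Route A: 20 + 21 + 8 + 14 + 17 + 6 = 86
Route B: 23 + 14 + 17 + 21 + 7 + 6 = 88
Route C: 23 + 31 + 21 + 8 + 3 + 6 = 92

86 km — Route A is the shortest.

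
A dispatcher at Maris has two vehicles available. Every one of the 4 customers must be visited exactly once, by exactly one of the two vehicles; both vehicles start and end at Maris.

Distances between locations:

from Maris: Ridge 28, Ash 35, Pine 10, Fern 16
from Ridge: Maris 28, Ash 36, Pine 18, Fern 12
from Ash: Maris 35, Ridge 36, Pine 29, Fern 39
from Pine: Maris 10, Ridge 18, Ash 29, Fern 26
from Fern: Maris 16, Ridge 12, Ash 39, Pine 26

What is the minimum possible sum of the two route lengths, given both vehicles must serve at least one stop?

119 — the smallest possible combined total.

Check every non-empty split of the stops between the two vehicles; for each half take its own optimal tour:
  {Ridge} + {Ash, Pine, Fern}: 56 + 94 = 150
  {Ash} + {Ridge, Pine, Fern}: 70 + 56 = 126
  {Ridge, Ash} + {Pine, Fern}: 99 + 52 = 151
  {Pine} + {Ridge, Ash, Fern}: 20 + 99 = 119
  {Ridge, Pine} + {Ash, Fern}: 56 + 90 = 146
  {Ash, Pine} + {Ridge, Fern}: 74 + 56 = 130
  … (7 splits in total)
Best: vehicle 1 Maris → Pine → Maris = 20; vehicle 2 Maris → Ash → Ridge → Fern → Maris = 99; combined 119.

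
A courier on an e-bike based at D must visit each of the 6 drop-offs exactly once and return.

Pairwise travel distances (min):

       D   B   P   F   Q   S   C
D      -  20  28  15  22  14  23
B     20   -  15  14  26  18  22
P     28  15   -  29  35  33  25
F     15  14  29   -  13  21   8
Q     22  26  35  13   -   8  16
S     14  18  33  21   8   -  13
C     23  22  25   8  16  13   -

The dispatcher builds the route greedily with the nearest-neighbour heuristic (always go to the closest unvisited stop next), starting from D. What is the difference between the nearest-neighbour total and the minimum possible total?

From D: S=14, F=15, B=20, Q=22, C=23, P=28 → choose S (14).
From S: Q=8, C=13, B=18, F=21, P=33 → choose Q (8).
From Q: F=13, C=16, B=26, P=35 → choose F (13).
From F: C=8, B=14, P=29 → choose C (8).
From C: B=22, P=25 → choose B (22).
From B: P=15 → choose P (15).
NN route D → S → Q → F → C → B → P → D costs 108.
Optimal: D → B → P → C → F → Q → S → D costs 103 (by enumerating all 360 distinct tours).
Excess = 108 − 103 = 5.

The nearest-neighbour route is 5 min longer than optimal.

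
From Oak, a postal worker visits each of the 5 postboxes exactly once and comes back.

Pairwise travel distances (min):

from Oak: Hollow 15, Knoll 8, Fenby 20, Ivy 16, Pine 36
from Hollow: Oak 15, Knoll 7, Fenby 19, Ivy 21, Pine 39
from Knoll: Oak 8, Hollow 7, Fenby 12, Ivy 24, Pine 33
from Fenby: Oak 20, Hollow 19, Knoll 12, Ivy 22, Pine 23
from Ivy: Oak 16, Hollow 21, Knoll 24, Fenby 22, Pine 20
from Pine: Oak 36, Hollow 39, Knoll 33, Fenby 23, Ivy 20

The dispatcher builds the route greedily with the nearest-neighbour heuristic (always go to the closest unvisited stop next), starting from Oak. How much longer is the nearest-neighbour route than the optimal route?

Excess over optimum: 19 min.

From Oak: Knoll=8, Hollow=15, Ivy=16, Fenby=20, Pine=36 → choose Knoll (8).
From Knoll: Hollow=7, Fenby=12, Ivy=24, Pine=33 → choose Hollow (7).
From Hollow: Fenby=19, Ivy=21, Pine=39 → choose Fenby (19).
From Fenby: Ivy=22, Pine=23 → choose Ivy (22).
From Ivy: Pine=20 → choose Pine (20).
NN route Oak → Knoll → Hollow → Fenby → Ivy → Pine → Oak costs 112.
Optimal: Oak → Hollow → Knoll → Fenby → Pine → Ivy → Oak costs 93 (by enumerating all 60 distinct tours).
Excess = 112 − 93 = 19.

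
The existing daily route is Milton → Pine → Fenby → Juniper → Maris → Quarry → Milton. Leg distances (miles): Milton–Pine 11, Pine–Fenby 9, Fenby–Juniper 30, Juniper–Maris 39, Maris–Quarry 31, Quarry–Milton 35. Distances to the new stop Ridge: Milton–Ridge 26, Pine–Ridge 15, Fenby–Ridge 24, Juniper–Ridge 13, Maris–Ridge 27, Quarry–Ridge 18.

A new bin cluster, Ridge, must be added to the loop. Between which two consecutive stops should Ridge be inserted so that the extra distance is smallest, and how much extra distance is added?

Insertion cost between consecutive stops i–j is d(i,Ridge) + d(Ridge,j) − d(i,j):
  between Milton and Pine: 26 + 15 − 11 = 30
  between Pine and Fenby: 15 + 24 − 9 = 30
  between Fenby and Juniper: 24 + 13 − 30 = 7
  between Juniper and Maris: 13 + 27 − 39 = 1
  between Maris and Quarry: 27 + 18 − 31 = 14
  between Quarry and Milton: 18 + 26 − 35 = 9
Cheapest insertion is between Juniper and Maris, adding 1.
New total = 155 + 1 = 156.

Minimum extra distance: 1 miles, inserting Ridge between Juniper and Maris.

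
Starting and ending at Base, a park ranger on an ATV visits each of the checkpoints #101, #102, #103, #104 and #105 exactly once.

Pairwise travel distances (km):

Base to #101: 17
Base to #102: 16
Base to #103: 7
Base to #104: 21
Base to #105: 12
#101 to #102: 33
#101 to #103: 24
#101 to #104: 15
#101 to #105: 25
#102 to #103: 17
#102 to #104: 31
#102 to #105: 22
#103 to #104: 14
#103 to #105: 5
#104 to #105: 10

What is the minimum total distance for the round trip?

With 5 stops there are 5!/2 = 60 distinct round trips (a route and its reverse cost the same).
Base-#101-#102-#103-#104-#105-Base: 17+33+17+14+10+12 = 103
Base-#101-#102-#103-#105-#104-Base: 17+33+17+5+10+21 = 103
Base-#101-#102-#104-#103-#105-Base: 17+33+31+14+5+12 = 112
Base-#101-#102-#104-#105-#103-Base: 17+33+31+10+5+7 = 103
Base-#101-#102-#105-#103-#104-Base: 17+33+22+5+14+21 = 112
Base-#101-#102-#105-#104-#103-Base: 17+33+22+10+14+7 = 103
Base-#101-#103-#102-#104-#105-Base: 17+24+17+31+10+12 = 111
Base-#101-#103-#102-#105-#104-Base: 17+24+17+22+10+21 = 111
Base-#101-#103-#104-#102-#105-Base: 17+24+14+31+22+12 = 120
Base-#101-#103-#104-#105-#102-Base: 17+24+14+10+22+16 = 103
Base-#101-#103-#105-#102-#104-Base: 17+24+5+22+31+21 = 120
Base-#101-#103-#105-#104-#102-Base: 17+24+5+10+31+16 = 103
Base-#101-#104-#102-#103-#105-Base: 17+15+31+17+5+12 = 97
Base-#101-#104-#102-#105-#103-Base: 17+15+31+22+5+7 = 97
… (46 more)
Base-#101-#104-#105-#103-#102-Base: 17+15+10+5+17+16 = 80  ← best
The minimum is 80.
One optimal route: Base → #101 → #104 → #105 → #103 → #102 → Base (or its reverse).

80 km — the shortest possible round trip.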